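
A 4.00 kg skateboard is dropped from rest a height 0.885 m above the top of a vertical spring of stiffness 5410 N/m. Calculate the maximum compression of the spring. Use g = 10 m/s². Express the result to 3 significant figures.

x = 0.122 m

Let x be the compression. The total drop is H + x, and the skateboard is instantaneously at rest at max compression, so energy conservation gives:
mg(H + x) = ½kx²
½(5410)x² − (4.00)(10)x − (4.00)(10)(0.885) = 0
2705x² − 40.00x − 35.40 = 0
x = [40.00 + √(1600 + 383028)]/(2 × 2705) = 0.1220 m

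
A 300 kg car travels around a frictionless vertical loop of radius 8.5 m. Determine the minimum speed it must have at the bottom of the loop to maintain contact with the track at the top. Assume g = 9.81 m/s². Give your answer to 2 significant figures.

At the top: mg = mv_top²/r ⇒ v_top² = gr = 83.39 m²/s²
Energy from bottom to top (height 2r): ½mv_bot² = ½mv_top² + mg(2r)
v_bot² = gr + 4gr = 5gr = 416.9
v_bot = √(5gr) = 20.42 m/s

v = 20 m/s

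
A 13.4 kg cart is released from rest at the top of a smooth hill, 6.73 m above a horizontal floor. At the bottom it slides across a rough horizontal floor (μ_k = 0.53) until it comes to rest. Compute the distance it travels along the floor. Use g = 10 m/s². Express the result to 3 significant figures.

d = 12.7 m

Energy bookkeeping (friction removes W_f = μ_k N d):
At rest all PE has been dissipated by friction: mgh = μ_k m g d
d = h/μ_k = 6.73/0.53 = 12.70 m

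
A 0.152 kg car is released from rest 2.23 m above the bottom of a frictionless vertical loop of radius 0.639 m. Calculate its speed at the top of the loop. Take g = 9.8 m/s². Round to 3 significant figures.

Energy conservation: mgh = ½mv_top² + mg(2r)
v_top² = 2g(h − 2r) = 2(9.8)(2.23 − 1.278) = 18.66
v_top = 4.320 m/s

v = 4.32 m/s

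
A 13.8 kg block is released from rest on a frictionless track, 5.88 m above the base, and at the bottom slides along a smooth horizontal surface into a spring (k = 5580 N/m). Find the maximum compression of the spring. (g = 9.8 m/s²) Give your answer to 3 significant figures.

x = 0.534 m

Energy conservation (no friction) from release to max compression: mgh = ½kx²
x = √(2mgh/k) = √(2 × 13.8 × 9.8 × 5.88 / 5580) = 0.5339 m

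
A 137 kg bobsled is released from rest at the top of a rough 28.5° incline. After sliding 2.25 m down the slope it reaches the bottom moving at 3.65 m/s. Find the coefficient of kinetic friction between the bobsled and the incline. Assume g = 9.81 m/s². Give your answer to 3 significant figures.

mgh = ½mv² + μ_k (mg cosθ) L, with h = L sinθ
mgL sinθ = 1442.9 J; ½mv² = 912.59 J
W_f = 1442.9 − 912.59 = 530.3 J
μ_k = W_f/(mg cosθ · L) = 530.3/(1181 × 2.25) = 0.1996

μ_k = 0.200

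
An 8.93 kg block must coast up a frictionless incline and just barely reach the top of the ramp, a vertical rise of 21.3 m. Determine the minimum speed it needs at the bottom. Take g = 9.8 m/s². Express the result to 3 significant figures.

v = 20.4 m/s

At the top it is momentarily at rest, so all KE converts to PE: ½mv² = mgh
v = √(2gh) = √(2 × 9.8 × 21.3) = 20.43 m/s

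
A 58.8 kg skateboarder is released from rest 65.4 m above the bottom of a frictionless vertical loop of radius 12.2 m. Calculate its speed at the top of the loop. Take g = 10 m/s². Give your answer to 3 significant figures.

v = 28.6 m/s

Energy conservation: mgh = ½mv_top² + mg(2r)
v_top² = 2g(h − 2r) = 2(10)(65.4 − 24.40) = 820.0
v_top = 28.64 m/s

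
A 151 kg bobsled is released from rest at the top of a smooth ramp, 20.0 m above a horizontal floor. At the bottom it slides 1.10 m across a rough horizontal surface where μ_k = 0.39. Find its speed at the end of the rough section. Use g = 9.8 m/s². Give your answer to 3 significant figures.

Energy at the top = energy at the end + work done against friction:
mgh = ½mv² + μ_k m g d
W_f = μ_k mg d = (0.39)(151)(9.8)(1.10) = 634.8 J
½mv² = mgh − W_f = 29596 − 634.8 = 28961 J
v = √(2 × 28961/151) = 19.59 m/s

v = 19.6 m/s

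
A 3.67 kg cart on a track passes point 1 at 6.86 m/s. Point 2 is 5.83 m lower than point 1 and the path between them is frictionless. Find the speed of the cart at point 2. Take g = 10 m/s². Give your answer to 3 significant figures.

v = 12.8 m/s

By conservation of mechanical energy, ½mv₀² + mgh = ½mv²
The mass cancels from both sides.
v² = v₀² + 2gh = (6.86)² + 2(10)(5.83) = 163.66
v = √163.66 = 12.79 m/s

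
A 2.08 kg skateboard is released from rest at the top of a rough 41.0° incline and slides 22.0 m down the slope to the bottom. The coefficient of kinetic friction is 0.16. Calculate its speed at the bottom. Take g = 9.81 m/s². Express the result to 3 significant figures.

Taking the bottom as reference, mgh = ½mv² + μ_k N L with h = L sinθ, N = mg cosθ:
mgh = mgL sinθ = (2.08)(9.81)(22.0)sin41.0° = 294.51 J
W_f = μ_k mg cosθ · L = (0.16)(2.08)(9.81)cos41.0°·22.0 = 54.21 J
½mv² = 294.51 − 54.21 = 240.30 J
v = √(2 × 240.30/2.08) = 15.20 m/s

v = 15.2 m/s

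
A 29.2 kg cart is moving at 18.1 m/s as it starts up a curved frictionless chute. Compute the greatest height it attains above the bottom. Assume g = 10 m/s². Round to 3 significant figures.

h = 16.4 m

By energy conservation, ½mv² = mgh
h = v²/(2g) = 18.1²/(2 × 10) = 16.38 m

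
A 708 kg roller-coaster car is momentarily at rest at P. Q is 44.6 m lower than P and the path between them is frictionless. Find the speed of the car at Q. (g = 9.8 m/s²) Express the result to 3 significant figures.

By conservation of mechanical energy, mgh = ½mv²
v = √(2gh) = √(2 × 9.8 × 44.6) = √874.16 = 29.57 m/s

v = 29.6 m/s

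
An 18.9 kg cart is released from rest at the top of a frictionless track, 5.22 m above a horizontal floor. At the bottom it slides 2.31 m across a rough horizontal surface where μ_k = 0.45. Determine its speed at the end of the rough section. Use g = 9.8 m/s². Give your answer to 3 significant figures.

v = 9.05 m/s

Energy bookkeeping (friction removes W_f = μ_k N d):
mgh = ½mv² + μ_k m g d
W_f = μ_k mg d = (0.45)(18.9)(9.8)(2.31) = 192.5 J
½mv² = mgh − W_f = 966.85 − 192.5 = 774.31 J
v = √(2 × 774.31/18.9) = 9.052 m/s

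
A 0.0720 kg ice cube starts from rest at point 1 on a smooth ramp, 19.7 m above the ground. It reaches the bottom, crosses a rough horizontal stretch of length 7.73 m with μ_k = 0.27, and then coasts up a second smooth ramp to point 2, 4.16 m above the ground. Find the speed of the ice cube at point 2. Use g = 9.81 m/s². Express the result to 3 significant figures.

Energy at 1: mgh₁ = (0.0720)(9.81)(19.7) = 13.915 J
Friction loss: W_f = μ_k mg d = 1.474 J
At 2: ½mv² + mgh₂ = mgh₁ − W_f
½mv² = 13.915 − 1.474 − 2.9383 = 9.5021 J
v = √(2 × 9.5021/0.0720) = 16.25 m/s

v = 16.2 m/s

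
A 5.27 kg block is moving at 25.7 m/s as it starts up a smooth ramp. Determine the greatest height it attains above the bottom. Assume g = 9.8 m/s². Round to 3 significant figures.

h = 33.7 m

By energy conservation, ½mv² = mgh
h = v²/(2g) = 25.7²/(2 × 9.8) = 33.70 m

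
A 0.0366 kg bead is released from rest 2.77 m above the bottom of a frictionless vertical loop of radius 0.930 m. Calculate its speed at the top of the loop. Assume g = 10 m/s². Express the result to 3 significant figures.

Energy conservation: mgh = ½mv_top² + mg(2r)
v_top² = 2g(h − 2r) = 2(10)(2.77 − 1.860) = 18.20
v_top = 4.266 m/s

v = 4.27 m/s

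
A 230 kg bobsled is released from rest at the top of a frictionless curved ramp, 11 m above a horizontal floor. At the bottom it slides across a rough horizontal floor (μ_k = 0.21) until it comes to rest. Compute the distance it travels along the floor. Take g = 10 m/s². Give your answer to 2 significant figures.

Energy at the top = energy at the end + work done against friction:
At rest all PE has been dissipated by friction: mgh = μ_k m g d
d = h/μ_k = 11/0.21 = 52.38 m

d = 52 m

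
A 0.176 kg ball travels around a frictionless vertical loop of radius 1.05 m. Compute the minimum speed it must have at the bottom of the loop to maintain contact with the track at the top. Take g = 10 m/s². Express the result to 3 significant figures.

At the top: mg = mv_top²/r ⇒ v_top² = gr = 10.50 m²/s²
Energy from bottom to top (height 2r): ½mv_bot² = ½mv_top² + mg(2r)
v_bot² = gr + 4gr = 5gr = 52.50
v_bot = √(5gr) = 7.246 m/s

v = 7.25 m/s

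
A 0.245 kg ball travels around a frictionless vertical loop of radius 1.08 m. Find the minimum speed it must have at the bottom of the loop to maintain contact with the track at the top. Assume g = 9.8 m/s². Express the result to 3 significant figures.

At the top: mg = mv_top²/r ⇒ v_top² = gr = 10.58 m²/s²
Energy from bottom to top (height 2r): ½mv_bot² = ½mv_top² + mg(2r)
v_bot² = gr + 4gr = 5gr = 52.92
v_bot = √(5gr) = 7.275 m/s

v = 7.27 m/s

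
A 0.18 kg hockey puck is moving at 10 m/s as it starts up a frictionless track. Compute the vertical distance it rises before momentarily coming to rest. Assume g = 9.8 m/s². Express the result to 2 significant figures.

h = 5.1 m

By energy conservation, ½mv² = mgh
h = v²/(2g) = 10²/(2 × 9.8) = 5.102 m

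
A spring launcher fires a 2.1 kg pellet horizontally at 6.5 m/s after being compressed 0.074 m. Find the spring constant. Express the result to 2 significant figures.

k = 16000 N/m

Energy stored in the spring equals the launch KE: ½kx² = ½mv²
k = mv²/x² = (2.1)(6.5)²/(0.074)² = 16203 N/m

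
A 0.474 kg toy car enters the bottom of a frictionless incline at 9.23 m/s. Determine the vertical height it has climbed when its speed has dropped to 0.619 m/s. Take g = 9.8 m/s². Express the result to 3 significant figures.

h = 4.33 m

Conservation of energy: ½mv₁² = ½mv₂² + mgh
h = (v₁² − v₂²)/(2g) = (9.23² − 0.619²)/(2 × 9.8) = 4.327 m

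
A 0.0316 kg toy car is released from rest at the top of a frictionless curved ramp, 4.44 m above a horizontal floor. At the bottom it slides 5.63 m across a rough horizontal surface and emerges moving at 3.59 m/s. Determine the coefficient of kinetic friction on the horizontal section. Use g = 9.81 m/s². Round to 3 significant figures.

Energy bookkeeping (friction removes W_f = μ_k N d):
mgh = ½mv² + μ_k m g d
mgh = 1.3764 J; ½mv² = 0.20363 J
W_f = 1.3764 − 0.20363 = 1.173 J
μ_k = W_f/(mg·d) = 1.173/(0.3100 × 5.63) = 0.6720

μ_k = 0.672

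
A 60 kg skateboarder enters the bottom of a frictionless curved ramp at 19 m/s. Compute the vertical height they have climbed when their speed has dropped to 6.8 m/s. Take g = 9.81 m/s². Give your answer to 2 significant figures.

Energy balance between the two points: ½mv₁² = ½mv₂² + mgh
h = (v₁² − v₂²)/(2g) = (19² − 6.8²)/(2 × 9.81) = 16.04 m

h = 16 m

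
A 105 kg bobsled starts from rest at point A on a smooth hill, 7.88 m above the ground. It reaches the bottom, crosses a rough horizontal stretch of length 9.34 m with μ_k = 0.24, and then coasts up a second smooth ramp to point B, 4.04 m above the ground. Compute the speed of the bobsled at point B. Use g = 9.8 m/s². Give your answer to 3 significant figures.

Energy at A: mgh₁ = (105)(9.8)(7.88) = 8108.5 J
Friction loss: W_f = μ_k mg d = 2307 J
At B: ½mv² + mgh₂ = mgh₁ − W_f
½mv² = 8108.5 − 2307 − 4157.2 = 1644.8 J
v = √(2 × 1644.8/105) = 5.597 m/s

v = 5.60 m/s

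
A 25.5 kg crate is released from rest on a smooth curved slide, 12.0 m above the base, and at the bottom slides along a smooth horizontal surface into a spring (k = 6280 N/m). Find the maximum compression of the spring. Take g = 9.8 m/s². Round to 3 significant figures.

Gravitational PE at the top equals spring PE at max compression: mgh = ½kx²
x = √(2mgh/k) = √(2 × 25.5 × 9.8 × 12.0 / 6280) = 0.9773 m

x = 0.977 m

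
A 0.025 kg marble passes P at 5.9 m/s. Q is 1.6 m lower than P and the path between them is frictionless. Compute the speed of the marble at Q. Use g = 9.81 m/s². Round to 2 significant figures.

v = 8.1 m/s

Mechanical energy is conserved (no friction): ½mv₀² + mgh = ½mv²
v² = v₀² + 2gh = (5.9)² + 2(9.81)(1.6) = 66.202
v = √66.202 = 8.136 m/s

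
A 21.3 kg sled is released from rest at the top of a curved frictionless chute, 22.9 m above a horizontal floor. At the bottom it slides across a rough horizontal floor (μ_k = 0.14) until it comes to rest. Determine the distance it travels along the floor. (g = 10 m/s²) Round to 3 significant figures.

Energy bookkeeping (friction removes W_f = μ_k N d):
At rest all PE has been dissipated by friction: mgh = μ_k m g d
d = h/μ_k = 22.9/0.14 = 163.6 m

d = 164 m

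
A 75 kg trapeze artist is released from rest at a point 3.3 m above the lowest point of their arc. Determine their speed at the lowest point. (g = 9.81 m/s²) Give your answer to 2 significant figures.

Equating total energy at the two states: mgh = ½mv²
v = √(2gh) = √(2 × 9.81 × 3.3) = √64.746 = 8.046 m/s

v = 8.0 m/s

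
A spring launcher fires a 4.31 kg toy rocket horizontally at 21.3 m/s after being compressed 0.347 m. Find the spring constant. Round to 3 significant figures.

Energy stored in the spring equals the launch KE: ½kx² = ½mv²
k = mv²/x² = (4.31)(21.3)²/(0.347)² = 16240 N/m

k = 16200 N/m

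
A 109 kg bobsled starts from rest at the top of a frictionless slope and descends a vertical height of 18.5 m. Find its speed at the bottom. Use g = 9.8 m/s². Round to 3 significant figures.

By conservation of mechanical energy, mgh = ½mv²
v = √(2gh) = √(2 × 9.8 × 18.5) = √362.60 = 19.04 m/s

v = 19.0 m/s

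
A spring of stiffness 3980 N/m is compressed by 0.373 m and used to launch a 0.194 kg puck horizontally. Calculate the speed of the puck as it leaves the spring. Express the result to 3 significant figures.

Conservation of energy: ½kx² = ½mv²
v = x√(k/m) = 0.373 × √(3980/0.194) = 53.43 m/s

v = 53.4 m/s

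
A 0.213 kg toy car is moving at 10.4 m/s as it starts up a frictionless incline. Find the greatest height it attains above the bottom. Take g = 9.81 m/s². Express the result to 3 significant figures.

Setting KE at the bottom equal to PE gained: ½mv² = mgh
h = v²/(2g) = 10.4²/(2 × 9.81) = 5.513 m

h = 5.51 m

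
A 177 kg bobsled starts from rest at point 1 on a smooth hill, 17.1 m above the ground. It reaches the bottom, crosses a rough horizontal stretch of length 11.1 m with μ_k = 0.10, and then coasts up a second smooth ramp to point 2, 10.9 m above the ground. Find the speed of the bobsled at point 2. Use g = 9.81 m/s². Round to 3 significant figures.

Energy at 1: mgh₁ = (177)(9.81)(17.1) = 29692 J
Friction loss: W_f = μ_k mg d = 1927 J
At 2: ½mv² + mgh₂ = mgh₁ − W_f
½mv² = 29692 − 1927 − 18926 = 8838.1 J
v = √(2 × 8838.1/177) = 9.993 m/s

v = 9.99 m/s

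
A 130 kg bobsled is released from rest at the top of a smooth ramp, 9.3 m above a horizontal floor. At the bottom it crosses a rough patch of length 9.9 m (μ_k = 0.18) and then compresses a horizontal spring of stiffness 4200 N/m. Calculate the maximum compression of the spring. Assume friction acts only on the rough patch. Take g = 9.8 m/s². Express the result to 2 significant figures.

Initial energy: E₁ = mgh = (130)(9.8)(9.3) = 11848 J
Friction removes W_f = μ_k mg d = (0.18)(130)(9.8)(9.9) = 2270 J
Energy reaching the spring: E = 11848 − 2270 = 9577.9 J
At max compression ½kx² = E ⇒ x = √(2E/k) = √(2 × 9577.9/4200) = 2.136 m

x = 2.1 m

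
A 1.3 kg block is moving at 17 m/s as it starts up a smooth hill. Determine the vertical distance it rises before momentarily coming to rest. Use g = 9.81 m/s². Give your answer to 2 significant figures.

Setting KE at the bottom equal to PE gained: ½mv² = mgh
h = v²/(2g) = 17²/(2 × 9.81) = 14.73 m

h = 15 m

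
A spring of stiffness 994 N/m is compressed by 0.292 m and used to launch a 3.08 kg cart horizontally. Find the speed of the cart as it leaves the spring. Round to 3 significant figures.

Spring PE converts entirely to kinetic energy: ½kx² = ½mv²
v = x√(k/m) = 0.292 × √(994/3.08) = 5.246 m/s

v = 5.25 m/s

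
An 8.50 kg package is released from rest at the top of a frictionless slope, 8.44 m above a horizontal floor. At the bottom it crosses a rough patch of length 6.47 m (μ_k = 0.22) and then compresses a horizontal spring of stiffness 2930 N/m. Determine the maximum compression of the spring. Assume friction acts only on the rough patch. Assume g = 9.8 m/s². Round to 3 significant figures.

x = 0.632 m

Initial energy: E₁ = mgh = (8.50)(9.8)(8.44) = 703.05 J
Friction removes W_f = μ_k mg d = (0.22)(8.50)(9.8)(6.47) = 118.6 J
Energy reaching the spring: E = 703.05 − 118.6 = 584.48 J
At max compression ½kx² = E ⇒ x = √(2E/k) = √(2 × 584.48/2930) = 0.6316 m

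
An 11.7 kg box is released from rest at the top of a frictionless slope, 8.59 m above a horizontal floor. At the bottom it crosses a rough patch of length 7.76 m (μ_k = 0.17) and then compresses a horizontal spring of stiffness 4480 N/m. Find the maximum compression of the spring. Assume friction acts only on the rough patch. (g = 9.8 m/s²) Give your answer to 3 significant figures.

x = 0.610 m

Initial energy: E₁ = mgh = (11.7)(9.8)(8.59) = 984.93 J
Friction removes W_f = μ_k mg d = (0.17)(11.7)(9.8)(7.76) = 151.3 J
Energy reaching the spring: E = 984.93 − 151.3 = 833.67 J
At max compression ½kx² = E ⇒ x = √(2E/k) = √(2 × 833.67/4480) = 0.6101 m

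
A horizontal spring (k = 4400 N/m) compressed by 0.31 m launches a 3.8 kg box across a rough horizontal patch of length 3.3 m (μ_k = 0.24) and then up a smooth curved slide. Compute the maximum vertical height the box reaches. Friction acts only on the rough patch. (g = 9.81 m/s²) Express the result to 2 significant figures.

Spring energy: E₀ = ½kx² = ½(4400)(0.31)² = 211.42 J
Friction: W_f = μ_k mg d = (0.24)(3.8)(9.81)(3.3) = 29.52 J
Energy at base of ramp: E = 211.42 − 29.52 = 181.90 J
At max height all remaining energy is PE: mgh = E ⇒ h = E/(mg) = 181.90/(3.8 × 9.81) = 4.879 m

h = 4.9 m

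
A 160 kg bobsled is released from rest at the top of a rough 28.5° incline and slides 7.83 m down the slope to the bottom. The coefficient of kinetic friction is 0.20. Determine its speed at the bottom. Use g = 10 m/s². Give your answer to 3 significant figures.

v = 6.87 m/s

Energy: mgh = ½mv² + W_f, with h = L sinθ and W_f = μ_k (mg cosθ) L
mgh = mgL sinθ = (160)(10)(7.83)sin28.5° = 5977.8 J
W_f = μ_k mg cosθ · L = (0.20)(160)(10)cos28.5°·7.83 = 2202 J
½mv² = 5977.8 − 2202 = 3775.9 J
v = √(2 × 3775.9/160) = 6.870 m/s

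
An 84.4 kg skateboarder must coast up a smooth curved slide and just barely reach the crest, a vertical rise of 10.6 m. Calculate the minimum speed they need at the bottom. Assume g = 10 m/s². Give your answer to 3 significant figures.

At the top they are momentarily at rest, so all KE converts to PE: ½mv² = mgh
v = √(2gh) = √(2 × 10 × 10.6) = 14.56 m/s

v = 14.6 m/s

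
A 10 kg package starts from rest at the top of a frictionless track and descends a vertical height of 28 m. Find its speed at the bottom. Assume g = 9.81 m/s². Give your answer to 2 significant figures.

v = 23 m/s

Energy conservation between the two points: mgh = ½mv²
v = √(2gh) = √(2 × 9.81 × 28) = √549.36 = 23.44 m/s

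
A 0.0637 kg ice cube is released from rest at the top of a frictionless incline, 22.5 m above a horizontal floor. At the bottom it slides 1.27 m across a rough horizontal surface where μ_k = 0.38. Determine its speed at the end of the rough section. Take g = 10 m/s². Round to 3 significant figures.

Energy bookkeeping (friction removes W_f = μ_k N d):
mgh = ½mv² + μ_k m g d
W_f = μ_k mg d = (0.38)(0.0637)(10)(1.27) = 0.3074 J
½mv² = mgh − W_f = 14.332 − 0.3074 = 14.025 J
v = √(2 × 14.025/0.0637) = 20.98 m/s

v = 21.0 m/s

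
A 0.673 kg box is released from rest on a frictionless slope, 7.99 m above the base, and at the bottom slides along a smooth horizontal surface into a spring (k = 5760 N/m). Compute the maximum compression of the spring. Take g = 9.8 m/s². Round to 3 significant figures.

x = 0.135 m

Gravitational PE at the top equals spring PE at max compression: mgh = ½kx²
x = √(2mgh/k) = √(2 × 0.673 × 9.8 × 7.99 / 5760) = 0.1353 m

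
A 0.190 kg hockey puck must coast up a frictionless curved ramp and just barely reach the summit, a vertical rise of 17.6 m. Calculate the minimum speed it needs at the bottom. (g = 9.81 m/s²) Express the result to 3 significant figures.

v = 18.6 m/s

At the top it is momentarily at rest, so all KE converts to PE: ½mv² = mgh
v = √(2gh) = √(2 × 9.81 × 17.6) = 18.58 m/s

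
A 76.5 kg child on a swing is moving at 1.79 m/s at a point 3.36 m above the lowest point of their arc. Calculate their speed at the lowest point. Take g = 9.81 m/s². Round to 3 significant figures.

v = 8.31 m/s

By conservation of mechanical energy, ½mv₀² + mgh = ½mv²
v² = v₀² + 2gh = (1.79)² + 2(9.81)(3.36) = 69.127
v = √69.127 = 8.314 m/s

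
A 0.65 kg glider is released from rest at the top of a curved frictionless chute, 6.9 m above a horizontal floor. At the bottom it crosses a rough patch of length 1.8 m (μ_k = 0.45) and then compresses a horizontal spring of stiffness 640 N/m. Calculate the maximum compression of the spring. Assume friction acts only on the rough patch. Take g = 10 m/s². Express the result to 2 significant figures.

Initial energy: E₁ = mgh = (0.65)(10)(6.9) = 44.850 J
Friction removes W_f = μ_k mg d = (0.45)(0.65)(10)(1.8) = 5.265 J
Energy reaching the spring: E = 44.850 − 5.265 = 39.585 J
At max compression ½kx² = E ⇒ x = √(2E/k) = √(2 × 39.585/640) = 0.3517 m

x = 0.35 m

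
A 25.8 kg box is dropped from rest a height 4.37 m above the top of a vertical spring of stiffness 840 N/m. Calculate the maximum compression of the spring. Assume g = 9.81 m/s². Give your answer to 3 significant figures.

x = 1.95 m

Take the reference level at the top of the uncompressed spring. At max compression the box has fallen H + x and is momentarily at rest:
mg(H + x) = ½kx²
½(840)x² − (25.8)(9.81)x − (25.8)(9.81)(4.37) = 0
420.0x² − 253.1x − 1106 = 0
x = [253.1 + √(64059 + 1.8581e+06)]/(2 × 420.0) = 1.952 m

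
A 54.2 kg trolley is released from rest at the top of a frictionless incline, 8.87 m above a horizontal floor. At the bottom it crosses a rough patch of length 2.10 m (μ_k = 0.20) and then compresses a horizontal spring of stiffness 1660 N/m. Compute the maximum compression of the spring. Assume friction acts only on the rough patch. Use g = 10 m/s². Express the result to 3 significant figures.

Initial energy: E₁ = mgh = (54.2)(10)(8.87) = 4807.5 J
Friction removes W_f = μ_k mg d = (0.20)(54.2)(10)(2.10) = 227.6 J
Energy reaching the spring: E = 4807.5 − 227.6 = 4579.9 J
At max compression ½kx² = E ⇒ x = √(2E/k) = √(2 × 4579.9/1660) = 2.349 m

x = 2.35 m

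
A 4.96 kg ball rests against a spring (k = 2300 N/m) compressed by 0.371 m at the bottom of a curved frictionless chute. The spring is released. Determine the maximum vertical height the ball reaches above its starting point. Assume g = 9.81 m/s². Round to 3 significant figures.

Energy conservation from release to the highest point: ½kx² = mgh
h = kx²/(2mg) = (2300)(0.371)²/(2 × 4.96 × 9.81) = 3.253 m

h = 3.25 m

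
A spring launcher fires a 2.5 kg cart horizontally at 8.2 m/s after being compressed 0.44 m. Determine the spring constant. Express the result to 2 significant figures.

k = 870 N/m

Energy stored in the spring equals the launch KE: ½kx² = ½mv²
k = mv²/x² = (2.5)(8.2)²/(0.44)² = 868.3 N/m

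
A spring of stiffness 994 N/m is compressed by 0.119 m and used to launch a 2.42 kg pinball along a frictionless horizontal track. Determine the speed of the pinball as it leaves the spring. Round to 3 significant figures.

v = 2.41 m/s

The pinball leaves the spring when the spring is at natural length, so ½kx² = ½mv²
v = x√(k/m) = 0.119 × √(994/2.42) = 2.412 m/s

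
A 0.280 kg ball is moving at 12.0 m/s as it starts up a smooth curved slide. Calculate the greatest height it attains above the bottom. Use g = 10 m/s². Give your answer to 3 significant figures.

h = 7.20 m

Setting KE at the bottom equal to PE gained: ½mv² = mgh
h = v²/(2g) = 12.0²/(2 × 10) = 7.200 m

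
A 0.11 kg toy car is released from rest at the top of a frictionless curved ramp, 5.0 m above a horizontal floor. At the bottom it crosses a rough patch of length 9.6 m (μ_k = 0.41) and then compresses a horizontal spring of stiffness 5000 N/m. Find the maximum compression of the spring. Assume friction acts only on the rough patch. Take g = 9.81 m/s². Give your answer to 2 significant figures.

Initial energy: E₁ = mgh = (0.11)(9.81)(5.0) = 5.3955 J
Friction removes W_f = μ_k mg d = (0.41)(0.11)(9.81)(9.6) = 4.247 J
Energy reaching the spring: E = 5.3955 − 4.247 = 1.1482 J
At max compression ½kx² = E ⇒ x = √(2E/k) = √(2 × 1.1482/5000) = 0.02143 m

x = 0.021 m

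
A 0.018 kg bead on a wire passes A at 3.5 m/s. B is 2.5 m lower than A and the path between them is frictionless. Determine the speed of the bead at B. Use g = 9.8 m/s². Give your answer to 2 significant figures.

v = 7.8 m/s

By conservation of mechanical energy, ½mv₀² + mgh = ½mv²
v² = v₀² + 2gh = (3.5)² + 2(9.8)(2.5) = 61.250
v = √61.250 = 7.826 m/s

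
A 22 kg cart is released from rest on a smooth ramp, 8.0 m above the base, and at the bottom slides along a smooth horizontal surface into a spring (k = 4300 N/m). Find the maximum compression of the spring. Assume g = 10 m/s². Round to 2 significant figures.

Energy conservation (no friction) from release to max compression: mgh = ½kx²
x = √(2mgh/k) = √(2 × 22 × 10 × 8.0 / 4300) = 0.9048 m

x = 0.90 m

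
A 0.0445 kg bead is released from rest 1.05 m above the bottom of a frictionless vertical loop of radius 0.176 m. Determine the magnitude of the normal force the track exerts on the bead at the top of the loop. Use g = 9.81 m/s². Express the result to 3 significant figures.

Energy from release to top (height 2r): mgh = ½mv_top² + mg(2r)
v_top² = 2g(h − 2r) = 2(9.81)(1.05 − 0.3520) = 13.695 m²/s²
At the top, both N and weight point toward the centre: N + mg = mv_top²/r
N = m(v_top²/r − g) = 0.0445(13.695/0.176 − 9.81) = 3.026 N

N = 3.03 N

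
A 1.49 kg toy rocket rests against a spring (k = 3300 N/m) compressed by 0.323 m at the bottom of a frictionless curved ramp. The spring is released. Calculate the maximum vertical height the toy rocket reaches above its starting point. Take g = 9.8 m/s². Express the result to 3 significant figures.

h = 11.8 m

At maximum height the toy rocket is at rest, so ½kx² = mgh
h = kx²/(2mg) = (3300)(0.323)²/(2 × 1.49 × 9.8) = 11.79 m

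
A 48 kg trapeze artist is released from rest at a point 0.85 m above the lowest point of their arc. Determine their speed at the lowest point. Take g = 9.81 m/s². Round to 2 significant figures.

v = 4.1 m/s

Energy conservation between the two points: mgh = ½mv²
The mass cancels from both sides.
v = √(2gh) = √(2 × 9.81 × 0.85) = √16.677 = 4.084 m/s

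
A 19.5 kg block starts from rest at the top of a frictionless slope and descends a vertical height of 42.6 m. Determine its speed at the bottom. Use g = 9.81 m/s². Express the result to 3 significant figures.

Mechanical energy is conserved (no friction): mgh = ½mv²
v = √(2gh) = √(2 × 9.81 × 42.6) = √835.81 = 28.91 m/s

v = 28.9 m/s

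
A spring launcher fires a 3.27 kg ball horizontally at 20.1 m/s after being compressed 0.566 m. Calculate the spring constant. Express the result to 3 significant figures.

k = 4120 N/m

Energy stored in the spring equals the launch KE: ½kx² = ½mv²
k = mv²/x² = (3.27)(20.1)²/(0.566)² = 4124 N/m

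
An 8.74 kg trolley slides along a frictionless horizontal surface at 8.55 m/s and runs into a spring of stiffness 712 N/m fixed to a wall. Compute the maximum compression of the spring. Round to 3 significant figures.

At max compression the trolley is momentarily at rest: ½mv² = ½kx²
x = v√(m/k) = 8.55 × √(8.74/712) = 0.9473 m

x = 0.947 m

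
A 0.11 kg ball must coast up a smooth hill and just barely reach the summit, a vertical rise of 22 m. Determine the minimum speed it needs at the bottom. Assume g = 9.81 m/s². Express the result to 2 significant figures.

At the top it is momentarily at rest, so all KE converts to PE: ½mv² = mgh
v = √(2gh) = √(2 × 9.81 × 22) = 20.78 m/s

v = 21 m/s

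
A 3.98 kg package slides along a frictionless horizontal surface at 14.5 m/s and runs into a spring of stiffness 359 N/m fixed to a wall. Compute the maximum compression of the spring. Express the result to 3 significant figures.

All KE is stored as spring PE at maximum compression: ½mv² = ½kx²
x = v√(m/k) = 14.5 × √(3.98/359) = 1.527 m

x = 1.53 m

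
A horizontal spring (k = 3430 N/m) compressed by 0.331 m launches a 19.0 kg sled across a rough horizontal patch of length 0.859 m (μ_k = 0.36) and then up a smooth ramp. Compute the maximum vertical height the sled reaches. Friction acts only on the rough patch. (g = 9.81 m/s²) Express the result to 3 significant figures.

Spring energy: E₀ = ½kx² = ½(3430)(0.331)² = 187.90 J
Friction: W_f = μ_k mg d = (0.36)(19.0)(9.81)(0.859) = 57.64 J
Energy at base of ramp: E = 187.90 − 57.64 = 130.26 J
At max height all remaining energy is PE: mgh = E ⇒ h = E/(mg) = 130.26/(19.0 × 9.81) = 0.6988 m

h = 0.699 m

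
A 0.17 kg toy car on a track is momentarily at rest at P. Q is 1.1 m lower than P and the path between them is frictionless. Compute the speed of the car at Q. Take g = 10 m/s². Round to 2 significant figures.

v = 4.7 m/s

Energy conservation between the two points: mgh = ½mv²
v = √(2gh) = √(2 × 10 × 1.1) = √22.000 = 4.690 m/s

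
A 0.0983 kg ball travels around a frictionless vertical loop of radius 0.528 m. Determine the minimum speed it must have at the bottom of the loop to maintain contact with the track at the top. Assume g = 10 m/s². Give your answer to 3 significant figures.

v = 5.14 m/s

At the top: mg = mv_top²/r ⇒ v_top² = gr = 5.280 m²/s²
Energy from bottom to top (height 2r): ½mv_bot² = ½mv_top² + mg(2r)
v_bot² = gr + 4gr = 5gr = 26.40
v_bot = √(5gr) = 5.138 m/s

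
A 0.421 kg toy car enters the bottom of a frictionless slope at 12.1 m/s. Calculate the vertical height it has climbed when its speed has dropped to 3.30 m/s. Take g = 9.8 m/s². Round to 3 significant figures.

Conservation of energy: ½mv₁² = ½mv₂² + mgh
h = (v₁² − v₂²)/(2g) = (12.1² − 3.30²)/(2 × 9.8) = 6.914 m

h = 6.91 m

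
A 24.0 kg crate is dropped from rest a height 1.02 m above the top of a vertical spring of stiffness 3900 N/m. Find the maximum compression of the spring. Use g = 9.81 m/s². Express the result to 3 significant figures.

Measuring PE from the top of the relaxed spring, at max compression the crate has dropped H + x with zero KE, so:
mg(H + x) = ½kx²
½(3900)x² − (24.0)(9.81)x − (24.0)(9.81)(1.02) = 0
1950x² − 235.4x − 240.1 = 0
x = [235.4 + √(55432 + 1.8732e+06)]/(2 × 1950) = 0.4165 m

x = 0.416 m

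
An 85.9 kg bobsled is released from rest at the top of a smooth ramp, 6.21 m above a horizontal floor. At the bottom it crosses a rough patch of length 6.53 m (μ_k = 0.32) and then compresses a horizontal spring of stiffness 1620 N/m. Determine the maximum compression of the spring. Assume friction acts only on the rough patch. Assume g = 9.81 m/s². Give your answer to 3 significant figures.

x = 2.07 m

Initial energy: E₁ = mgh = (85.9)(9.81)(6.21) = 5233.0 J
Friction removes W_f = μ_k mg d = (0.32)(85.9)(9.81)(6.53) = 1761 J
Energy reaching the spring: E = 5233.0 − 1761 = 3472.2 J
At max compression ½kx² = E ⇒ x = √(2E/k) = √(2 × 3472.2/1620) = 2.070 m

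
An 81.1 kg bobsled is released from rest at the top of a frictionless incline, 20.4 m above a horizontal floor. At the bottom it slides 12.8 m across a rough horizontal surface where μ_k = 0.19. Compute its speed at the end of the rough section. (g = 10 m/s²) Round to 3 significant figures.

Applying the work–energy principle:
mgh = ½mv² + μ_k m g d
W_f = μ_k mg d = (0.19)(81.1)(10)(12.8) = 1972 J
½mv² = mgh − W_f = 16544 − 1972 = 14572 J
v = √(2 × 14572/81.1) = 18.96 m/s

v = 19.0 m/s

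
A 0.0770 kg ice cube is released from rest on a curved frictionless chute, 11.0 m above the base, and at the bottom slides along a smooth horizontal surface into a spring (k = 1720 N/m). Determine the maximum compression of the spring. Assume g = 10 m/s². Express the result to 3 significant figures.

Energy conservation (no friction) from release to max compression: mgh = ½kx²
x = √(2mgh/k) = √(2 × 0.0770 × 10 × 11.0 / 1720) = 0.09924 m

x = 0.0992 m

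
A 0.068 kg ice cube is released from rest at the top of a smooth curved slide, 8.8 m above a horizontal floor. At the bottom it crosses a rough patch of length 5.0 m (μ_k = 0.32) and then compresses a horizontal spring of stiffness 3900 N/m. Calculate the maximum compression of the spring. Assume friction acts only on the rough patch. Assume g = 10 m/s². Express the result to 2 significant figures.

x = 0.050 m

Initial energy: E₁ = mgh = (0.068)(10)(8.8) = 5.9840 J
Friction removes W_f = μ_k mg d = (0.32)(0.068)(10)(5.0) = 1.088 J
Energy reaching the spring: E = 5.9840 − 1.088 = 4.8960 J
At max compression ½kx² = E ⇒ x = √(2E/k) = √(2 × 4.8960/3900) = 0.05011 m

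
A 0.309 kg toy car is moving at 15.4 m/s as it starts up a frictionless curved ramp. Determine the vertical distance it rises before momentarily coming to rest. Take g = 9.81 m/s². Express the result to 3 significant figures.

Setting KE at the bottom equal to PE gained: ½mv² = mgh
h = v²/(2g) = 15.4²/(2 × 9.81) = 12.09 m

h = 12.1 m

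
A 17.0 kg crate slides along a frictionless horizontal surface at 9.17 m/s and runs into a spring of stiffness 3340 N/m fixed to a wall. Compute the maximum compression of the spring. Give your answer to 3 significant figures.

x = 0.654 m

All KE is stored as spring PE at maximum compression: ½mv² = ½kx²
x = v√(m/k) = 9.17 × √(17.0/3340) = 0.6542 m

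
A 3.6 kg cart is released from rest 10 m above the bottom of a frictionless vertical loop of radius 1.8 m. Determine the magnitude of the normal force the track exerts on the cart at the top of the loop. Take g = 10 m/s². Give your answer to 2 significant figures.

N = 220 N

Energy from release to top (height 2r): mgh = ½mv_top² + mg(2r)
v_top² = 2g(h − 2r) = 2(10)(10 − 3.600) = 128.00 m²/s²
At the top, both N and weight point toward the centre: N + mg = mv_top²/r
N = m(v_top²/r − g) = 3.6(128.00/1.8 − 10) = 220.0 N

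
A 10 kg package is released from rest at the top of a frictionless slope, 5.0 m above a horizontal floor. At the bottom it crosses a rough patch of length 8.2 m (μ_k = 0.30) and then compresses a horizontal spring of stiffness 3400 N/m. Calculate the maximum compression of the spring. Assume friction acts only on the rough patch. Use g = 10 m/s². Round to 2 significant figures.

x = 0.39 m

Initial energy: E₁ = mgh = (10)(10)(5.0) = 500.00 J
Friction removes W_f = μ_k mg d = (0.30)(10)(10)(8.2) = 246.0 J
Energy reaching the spring: E = 500.00 − 246.0 = 254.00 J
At max compression ½kx² = E ⇒ x = √(2E/k) = √(2 × 254.00/3400) = 0.3865 m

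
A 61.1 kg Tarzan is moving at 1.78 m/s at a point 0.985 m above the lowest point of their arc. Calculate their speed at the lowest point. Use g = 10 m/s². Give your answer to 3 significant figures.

Mechanical energy is conserved (no friction): ½mv₀² + mgh = ½mv²
The mass cancels from both sides.
v² = v₀² + 2gh = (1.78)² + 2(10)(0.985) = 22.868
v = √22.868 = 4.782 m/s

v = 4.78 m/s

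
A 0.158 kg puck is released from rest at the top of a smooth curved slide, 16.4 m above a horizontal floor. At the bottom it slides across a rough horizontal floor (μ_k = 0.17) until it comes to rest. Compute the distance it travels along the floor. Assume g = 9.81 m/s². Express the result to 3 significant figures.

Energy bookkeeping (friction removes W_f = μ_k N d):
At rest all PE has been dissipated by friction: mgh = μ_k m g d
d = h/μ_k = 16.4/0.17 = 96.47 m

d = 96.5 m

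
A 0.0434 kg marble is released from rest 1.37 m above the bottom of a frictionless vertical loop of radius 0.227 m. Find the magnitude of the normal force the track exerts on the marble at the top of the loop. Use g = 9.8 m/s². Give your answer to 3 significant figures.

N = 3.01 N

Energy from release to top (height 2r): mgh = ½mv_top² + mg(2r)
v_top² = 2g(h − 2r) = 2(9.8)(1.37 − 0.4540) = 17.954 m²/s²
At the top, both N and weight point toward the centre: N + mg = mv_top²/r
N = m(v_top²/r − g) = 0.0434(17.954/0.227 − 9.8) = 3.007 N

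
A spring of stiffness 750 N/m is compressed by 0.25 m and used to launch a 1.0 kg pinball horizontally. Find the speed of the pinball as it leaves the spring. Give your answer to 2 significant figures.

v = 6.8 m/s

The pinball leaves the spring when the spring is at natural length, so ½kx² = ½mv²
v = x√(k/m) = 0.25 × √(750/1.0) = 6.847 m/s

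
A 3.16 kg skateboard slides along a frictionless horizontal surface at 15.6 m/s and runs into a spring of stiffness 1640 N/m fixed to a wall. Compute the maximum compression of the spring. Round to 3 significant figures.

At max compression the skateboard is momentarily at rest: ½mv² = ½kx²
x = v√(m/k) = 15.6 × √(3.16/1640) = 0.6848 m

x = 0.685 m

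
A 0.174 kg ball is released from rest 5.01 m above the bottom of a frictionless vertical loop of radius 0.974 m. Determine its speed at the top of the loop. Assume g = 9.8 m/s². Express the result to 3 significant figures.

v = 7.75 m/s

Energy conservation: mgh = ½mv_top² + mg(2r)
v_top² = 2g(h − 2r) = 2(9.8)(5.01 − 1.948) = 60.02
v_top = 7.747 m/s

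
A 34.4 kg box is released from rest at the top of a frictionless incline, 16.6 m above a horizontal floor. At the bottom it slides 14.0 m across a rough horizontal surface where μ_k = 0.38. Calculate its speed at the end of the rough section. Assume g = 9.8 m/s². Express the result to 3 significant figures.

Energy bookkeeping (friction removes W_f = μ_k N d):
mgh = ½mv² + μ_k m g d
W_f = μ_k mg d = (0.38)(34.4)(9.8)(14.0) = 1793 J
½mv² = mgh − W_f = 5596.2 − 1793 = 3802.7 J
v = √(2 × 3802.7/34.4) = 14.87 m/s

v = 14.9 m/s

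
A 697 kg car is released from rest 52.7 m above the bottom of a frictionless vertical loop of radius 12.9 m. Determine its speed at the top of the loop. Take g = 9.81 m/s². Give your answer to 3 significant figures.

v = 23.0 m/s

Energy conservation: mgh = ½mv_top² + mg(2r)
v_top² = 2g(h − 2r) = 2(9.81)(52.7 − 25.80) = 527.8
v_top = 22.97 m/s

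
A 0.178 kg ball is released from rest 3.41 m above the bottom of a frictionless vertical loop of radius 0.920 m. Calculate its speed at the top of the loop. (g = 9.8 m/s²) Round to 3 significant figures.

Energy conservation: mgh = ½mv_top² + mg(2r)
v_top² = 2g(h − 2r) = 2(9.8)(3.41 − 1.840) = 30.77
v_top = 5.547 m/s

v = 5.55 m/s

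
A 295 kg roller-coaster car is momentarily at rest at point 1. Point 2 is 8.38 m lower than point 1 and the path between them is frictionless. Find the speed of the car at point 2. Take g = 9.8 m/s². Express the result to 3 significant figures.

Mechanical energy is conserved (no friction): mgh = ½mv²
v = √(2gh) = √(2 × 9.8 × 8.38) = √164.25 = 12.82 m/s

v = 12.8 m/s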